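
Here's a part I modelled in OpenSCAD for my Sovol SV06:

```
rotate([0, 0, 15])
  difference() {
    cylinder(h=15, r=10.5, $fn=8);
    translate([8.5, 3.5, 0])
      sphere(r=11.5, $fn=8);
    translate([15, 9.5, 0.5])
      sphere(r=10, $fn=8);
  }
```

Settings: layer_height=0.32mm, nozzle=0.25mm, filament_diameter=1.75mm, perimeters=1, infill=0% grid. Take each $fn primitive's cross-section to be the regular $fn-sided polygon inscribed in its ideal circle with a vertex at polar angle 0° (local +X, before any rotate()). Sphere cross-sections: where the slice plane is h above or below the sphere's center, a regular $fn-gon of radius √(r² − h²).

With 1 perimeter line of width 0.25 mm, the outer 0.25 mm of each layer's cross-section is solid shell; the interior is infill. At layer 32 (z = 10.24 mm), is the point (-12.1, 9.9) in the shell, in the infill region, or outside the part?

At z = 10.24 mm: the r=10.5 cylinder gives a regular 8-gon of circumradius 10.5 (constant along its height); the r=11.5 sphere at (8.5, 3.5) contributes a regular 8-gon of circumradius √(11.5²−10.24²) = 5.234; the r=10 sphere at (15, 9.5) slices to a regular 8-gon of circumradius 2.265 (√(r²−h²) with h=9.74 from center); Taking the first minus the rest: starting from the r=10.5 cylinder, the r=11.5 sphere at (8.5, 3.5) partially overlaps it — only the 42.99 mm² overlap (of its 77.48 mm²) is removed, clipping the outline; the r=10 sphere at (15, 9.5) misses the remaining region (no effect) — 1 connected region; (whole slice rotated 15° about Z — lengths, areas and connectivity unchanged). Overall, the cross-section is a single solid region. Undo the 15° rotation: the query point maps to (-9.125, 12.694) in the un-rotated model frame. The nearest boundary edge runs (-7.42, 7.42)→(0.00, 10.50); distance from the point to it = 5.52 mm. The point is not inside any of the regions above, so it lies outside the cross-section (5.52 mm from the nearest boundary).

outside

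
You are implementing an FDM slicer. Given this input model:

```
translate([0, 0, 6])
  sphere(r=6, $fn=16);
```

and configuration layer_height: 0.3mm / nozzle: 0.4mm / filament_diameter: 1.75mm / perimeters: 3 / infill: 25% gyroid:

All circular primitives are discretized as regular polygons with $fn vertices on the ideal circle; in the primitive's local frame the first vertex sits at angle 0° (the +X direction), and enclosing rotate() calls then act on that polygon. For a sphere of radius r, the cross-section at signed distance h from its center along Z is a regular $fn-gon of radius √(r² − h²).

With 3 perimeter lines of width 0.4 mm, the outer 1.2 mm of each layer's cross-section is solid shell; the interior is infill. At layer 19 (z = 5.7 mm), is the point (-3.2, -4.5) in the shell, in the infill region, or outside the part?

At z = 5.7 mm: the r=6 sphere contributes a regular 16-gon of circumradius √(6²−0.3²) = 5.992. Overall, the cross-section is a single solid region. The nearest boundary edge runs (-4.24, -4.24)→(-2.29, -5.54); distance from the point to it = 0.36 mm. The point is inside the cross-section, 0.36 mm from the nearest boundary — within the 1.2 mm shell band (3 × 0.4).

shell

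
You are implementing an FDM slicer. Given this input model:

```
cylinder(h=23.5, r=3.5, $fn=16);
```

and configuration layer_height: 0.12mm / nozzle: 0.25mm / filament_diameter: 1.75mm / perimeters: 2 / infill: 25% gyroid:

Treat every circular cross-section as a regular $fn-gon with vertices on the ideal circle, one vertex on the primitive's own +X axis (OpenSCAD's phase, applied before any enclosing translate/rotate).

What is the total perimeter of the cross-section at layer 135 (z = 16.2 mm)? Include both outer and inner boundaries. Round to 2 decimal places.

21.85 mm

At z = 16.2 mm: the r=3.5 cylinder contributes a regular 16-gon of circumradius 3.5 (perimeter = 2·16·3.500·sin(180°/16) = 21.85 mm). Overall, the cross-section is a single solid region. Total boundary length (outer) = 21.85 mm.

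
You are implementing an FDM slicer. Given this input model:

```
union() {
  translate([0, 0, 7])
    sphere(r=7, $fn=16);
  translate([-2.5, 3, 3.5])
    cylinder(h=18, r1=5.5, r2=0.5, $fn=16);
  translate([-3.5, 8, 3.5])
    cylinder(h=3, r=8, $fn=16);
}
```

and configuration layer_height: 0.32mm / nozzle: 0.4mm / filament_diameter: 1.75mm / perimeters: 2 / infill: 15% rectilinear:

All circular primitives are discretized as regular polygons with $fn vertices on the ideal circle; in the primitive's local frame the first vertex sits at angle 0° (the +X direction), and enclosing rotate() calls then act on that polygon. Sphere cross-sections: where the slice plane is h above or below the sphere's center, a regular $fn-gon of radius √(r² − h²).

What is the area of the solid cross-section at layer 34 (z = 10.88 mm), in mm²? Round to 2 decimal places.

112.04 mm²

At z = 10.88 mm: the r=7 sphere slices to a regular 16-gon of circumradius 5.826 (√(r²−h²) with h=3.88 from center) (area = (16/2)·5.826²·sin(360°/16) = 103.92 mm²); the cone at (-2.5, 3): at t=0.410 of its height the radius interpolates to r₁+(r₂−r₁)t = 3.450, giving a regular 16-gon of that circumradius (area = (16/2)·3.450²·sin(360°/16) = 36.44 mm²); the cylinder at (-3.5, 8) is not intersected at this z (z outside [3.5, 6.5]); Taking the union: the regions partially overlap — summed areas 140.36 mm² minus the doubly-counted overlap 28.32 mm² gives 112.04 mm² — area = 112.04 mm². Overall, the cross-section is a single solid region. Net area = 112.04 mm².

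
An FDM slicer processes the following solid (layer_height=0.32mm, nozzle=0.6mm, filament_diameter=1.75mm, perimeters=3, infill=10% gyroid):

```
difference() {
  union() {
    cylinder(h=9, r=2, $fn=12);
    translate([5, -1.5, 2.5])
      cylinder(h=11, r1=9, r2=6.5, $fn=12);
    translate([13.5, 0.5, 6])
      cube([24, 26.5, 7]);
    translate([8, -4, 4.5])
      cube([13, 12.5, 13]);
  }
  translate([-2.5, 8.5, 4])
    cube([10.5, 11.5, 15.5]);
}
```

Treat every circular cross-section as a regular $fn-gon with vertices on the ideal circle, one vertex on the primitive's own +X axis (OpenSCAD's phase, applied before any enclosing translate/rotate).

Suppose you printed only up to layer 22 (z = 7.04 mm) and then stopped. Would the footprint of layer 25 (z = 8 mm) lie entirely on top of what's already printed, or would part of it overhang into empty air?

Compare the two slices. At z = 7.04: the r=2 cylinder contributes a regular 12-gon of circumradius 2 (area = (12/2)·2.000²·sin(360°/12) = 12.00 mm²); the cone at (5, -1.5): at t=0.413 of its height the radius interpolates to r₁+(r₂−r₁)t = 7.968, giving a regular 12-gon of that circumradius (area = (12/2)·7.968²·sin(360°/12) = 190.48 mm²); the 24×26.5 cube at (13.5, 0.5) contributes its full rectangle (area 636.00 mm²); the cube at (8, -4) is present — its section is the full 13×12.5 rectangle (area 162.50 mm²); Combining (union): the regions partially overlap — summed areas 1000.98 mm² minus the doubly-counted overlap 108.50 mm² gives 892.47 mm² — area = 892.47 mm²; the cube at (-2.5, 8.5) is present — its section is the full 10.5×11.5 rectangle (area 120.75 mm²); Subtracting the remaining from the first: starting from that combined region (892.47 mm²), the 10.5×11.5 cube at (-2.5, 8.5) misses the remaining region (no effect) — area = 892.47 mm². At z = 8: the cylinder: section is a regular 12-gon, circumradius r=2 (area = (12/2)·2.000²·sin(360°/12) = 12.00 mm²); the cone at (5, -1.5) contributes a regular 12-gon of circumradius 7.750 (interpolated between r1=9 and r2=6.5 at t=0.500) (area = (12/2)·7.750²·sin(360°/12) = 180.19 mm²); the cube at (13.5, 0.5) is present — its section is the full 24×26.5 rectangle (area 636.00 mm²); the 13×12.5 cube at (8, -4) contributes its full rectangle (area 162.50 mm²); Combining (union): the regions partially overlap — summed areas 990.69 mm² minus the doubly-counted overlap 106.04 mm² gives 884.65 mm² — area = 884.65 mm²; the cube at (-2.5, 8.5) is present — its section is the full 10.5×11.5 rectangle (area 120.75 mm²); Taking the first minus the rest: starting from that combined region (884.65 mm²), the 10.5×11.5 cube at (-2.5, 8.5) misses the remaining region (no effect) — area = 884.65 mm². Checking containment: the cross-section at z = 8 is a subset of the cross-section at z = 7.04.

entirely on top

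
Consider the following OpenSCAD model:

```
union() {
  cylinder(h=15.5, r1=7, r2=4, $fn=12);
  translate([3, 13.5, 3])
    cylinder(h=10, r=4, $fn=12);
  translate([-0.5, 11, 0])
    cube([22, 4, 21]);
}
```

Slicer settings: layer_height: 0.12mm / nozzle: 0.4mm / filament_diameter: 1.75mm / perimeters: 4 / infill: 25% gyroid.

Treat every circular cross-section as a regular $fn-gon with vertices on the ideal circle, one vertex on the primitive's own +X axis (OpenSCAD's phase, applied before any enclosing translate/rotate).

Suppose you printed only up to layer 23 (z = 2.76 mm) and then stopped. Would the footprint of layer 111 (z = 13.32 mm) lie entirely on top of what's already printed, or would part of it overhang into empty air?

Compare the two slices. At z = 2.76: the cone (r1=7→r2=4) has section circumradius 6.466 here — a regular 12-gon (area = (12/2)·6.466²·sin(360°/12) = 125.42 mm²); the cylinder at (3, 13.5) is not intersected at this z (z outside [3, 13]); the 22×4 cube at (-0.5, 11) contributes its full rectangle (area 88.00 mm²); Merging all regions: the 2 present regions are separate (no shared area or edge), so areas and boundary lengths simply add and each stays a separate island — area = 213.42 mm². At z = 13.32: the cone contributes a regular 12-gon of circumradius 4.422 (interpolated between r1=7 and r2=4 at t=0.859) (area = (12/2)·4.422²·sin(360°/12) = 58.66 mm²); the cylinder at (3, 13.5) does not reach this height (z outside [3, 13]); the cube at (-0.5, 11) (footprint 22×4) is included at this height (area 88.00 mm²); Taking the union: the 2 present regions are separate (no shared area or edge), so areas and boundary lengths simply add and each stays a separate island — area = 146.66 mm². Checking containment: the cross-section at z = 13.32 is a subset of the cross-section at z = 2.76.

entirely on top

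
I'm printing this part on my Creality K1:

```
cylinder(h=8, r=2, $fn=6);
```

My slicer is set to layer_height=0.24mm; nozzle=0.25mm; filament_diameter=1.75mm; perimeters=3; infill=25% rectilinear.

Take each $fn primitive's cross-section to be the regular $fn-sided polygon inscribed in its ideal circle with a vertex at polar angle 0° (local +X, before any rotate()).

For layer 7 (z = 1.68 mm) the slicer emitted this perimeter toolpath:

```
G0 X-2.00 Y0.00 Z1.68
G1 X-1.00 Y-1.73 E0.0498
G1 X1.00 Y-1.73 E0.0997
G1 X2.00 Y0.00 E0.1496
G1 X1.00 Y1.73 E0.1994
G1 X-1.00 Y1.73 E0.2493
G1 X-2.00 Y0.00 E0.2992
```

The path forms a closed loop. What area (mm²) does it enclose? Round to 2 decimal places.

Apply the shoelace formula to the sequence of (X, Y) vertices; enclosed area = 10.38 mm².

10.38 mm²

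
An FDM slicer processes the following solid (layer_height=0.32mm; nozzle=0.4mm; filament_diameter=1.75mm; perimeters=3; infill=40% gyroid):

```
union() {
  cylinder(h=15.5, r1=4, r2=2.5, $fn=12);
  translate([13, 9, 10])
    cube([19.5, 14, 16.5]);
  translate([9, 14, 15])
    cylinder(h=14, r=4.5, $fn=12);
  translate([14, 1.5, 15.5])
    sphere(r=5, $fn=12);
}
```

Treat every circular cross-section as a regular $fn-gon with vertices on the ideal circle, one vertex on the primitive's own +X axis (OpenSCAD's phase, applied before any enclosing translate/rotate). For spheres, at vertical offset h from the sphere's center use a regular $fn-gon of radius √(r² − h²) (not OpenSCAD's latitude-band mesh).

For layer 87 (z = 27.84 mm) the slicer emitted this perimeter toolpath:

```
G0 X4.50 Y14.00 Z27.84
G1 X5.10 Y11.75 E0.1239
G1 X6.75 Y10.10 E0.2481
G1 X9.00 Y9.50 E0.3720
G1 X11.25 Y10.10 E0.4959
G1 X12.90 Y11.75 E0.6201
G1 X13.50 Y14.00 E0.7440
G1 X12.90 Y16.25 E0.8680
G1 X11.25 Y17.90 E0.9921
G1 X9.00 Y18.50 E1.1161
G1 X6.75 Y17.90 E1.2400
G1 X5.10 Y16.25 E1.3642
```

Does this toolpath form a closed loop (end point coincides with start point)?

Start point (G0): (4.50, 14.00). End point (last G1): the path does not return to the start — open.

no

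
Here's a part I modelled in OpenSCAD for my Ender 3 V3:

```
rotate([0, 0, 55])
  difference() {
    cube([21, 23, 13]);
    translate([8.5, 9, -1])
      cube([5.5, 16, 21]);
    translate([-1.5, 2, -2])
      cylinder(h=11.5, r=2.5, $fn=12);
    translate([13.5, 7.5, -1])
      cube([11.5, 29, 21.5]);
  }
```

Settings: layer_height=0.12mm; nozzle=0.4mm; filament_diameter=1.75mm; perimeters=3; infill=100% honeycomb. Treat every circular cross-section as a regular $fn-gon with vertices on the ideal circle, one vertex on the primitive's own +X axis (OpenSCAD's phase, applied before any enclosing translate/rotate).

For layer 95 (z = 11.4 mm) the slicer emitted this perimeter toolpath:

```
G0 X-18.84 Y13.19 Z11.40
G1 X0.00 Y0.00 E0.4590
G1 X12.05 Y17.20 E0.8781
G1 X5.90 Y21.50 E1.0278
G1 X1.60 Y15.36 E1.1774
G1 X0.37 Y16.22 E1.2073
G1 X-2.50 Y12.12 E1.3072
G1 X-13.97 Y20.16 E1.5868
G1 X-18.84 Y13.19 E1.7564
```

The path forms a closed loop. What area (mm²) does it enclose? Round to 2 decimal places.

Apply the shoelace formula to the sequence of (X, Y) vertices; enclosed area = 296.79 mm².

296.79 mm²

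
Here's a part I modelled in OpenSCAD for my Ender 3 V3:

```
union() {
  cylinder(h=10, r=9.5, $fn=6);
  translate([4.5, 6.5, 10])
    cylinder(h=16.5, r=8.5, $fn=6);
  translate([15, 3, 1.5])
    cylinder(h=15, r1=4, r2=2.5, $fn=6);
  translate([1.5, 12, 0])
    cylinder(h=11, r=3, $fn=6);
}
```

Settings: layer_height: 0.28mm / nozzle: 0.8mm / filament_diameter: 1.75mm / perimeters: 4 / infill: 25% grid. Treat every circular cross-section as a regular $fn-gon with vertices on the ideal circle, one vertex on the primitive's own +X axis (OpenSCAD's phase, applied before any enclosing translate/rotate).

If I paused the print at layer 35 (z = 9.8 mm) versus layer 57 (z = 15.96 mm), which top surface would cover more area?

Layer 35 (z = 9.8): the r=9.5 cylinder gives a regular 6-gon of circumradius 9.5 (constant along its height) (area = (6/2)·9.500²·sin(360°/6) = 234.48 mm²); the cylinder at (4.5, 6.5) is absent (z outside [10, 26.5]); the cone at (15, 3) contributes a regular 6-gon of circumradius 3.170 (interpolated between r1=4 and r2=2.5 at t=0.553) (area = (6/2)·3.170²·sin(360°/6) = 26.11 mm²); the cylinder at (1.5, 12): section is a regular 6-gon, circumradius r=3 (area = (6/2)·3.000²·sin(360°/6) = 23.38 mm²); Taking the union: the 3 present regions are separate (no shared area or edge), so areas and boundary lengths simply add and each stays a separate island — area = 283.97 mm². So its area = 283.97 mm². Layer 57 (z = 15.96): the cylinder is absent (z outside [0, 10]); the r=8.5 cylinder at (4.5, 6.5) gives a regular 6-gon of circumradius 8.5 (constant along its height) (area = (6/2)·8.500²·sin(360°/6) = 187.71 mm²); the cone at (15, 3) (r1=4→r2=2.5) has section circumradius 2.554 here — a regular 6-gon (area = (6/2)·2.554²·sin(360°/6) = 16.95 mm²); the cylinder at (1.5, 12) does not reach this height (z outside [0, 11]); Merging all regions: the 2 present regions are separate (no shared area or edge), so areas and boundary lengths simply add and each stays a separate island — area = 204.66 mm². So its area = 204.66 mm². Layer 35 is larger (283.97 vs 204.66 mm²).

layer 35 (z = 9.8 mm)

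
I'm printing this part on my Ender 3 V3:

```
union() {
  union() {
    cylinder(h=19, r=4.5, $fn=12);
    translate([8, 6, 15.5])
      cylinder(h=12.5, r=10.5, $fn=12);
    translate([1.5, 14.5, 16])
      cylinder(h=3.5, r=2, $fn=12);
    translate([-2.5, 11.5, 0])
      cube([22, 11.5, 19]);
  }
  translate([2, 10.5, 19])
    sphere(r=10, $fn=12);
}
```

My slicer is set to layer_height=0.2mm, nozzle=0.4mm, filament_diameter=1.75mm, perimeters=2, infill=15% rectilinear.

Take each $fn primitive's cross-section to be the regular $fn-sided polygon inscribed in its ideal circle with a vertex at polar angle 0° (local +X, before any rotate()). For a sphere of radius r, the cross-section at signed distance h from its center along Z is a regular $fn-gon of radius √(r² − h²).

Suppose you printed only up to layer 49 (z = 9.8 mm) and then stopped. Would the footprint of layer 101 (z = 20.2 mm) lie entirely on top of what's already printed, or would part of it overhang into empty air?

part overhangs

Compare the two slices. At z = 9.8: the r=4.5 cylinder gives a regular 12-gon of circumradius 4.5 (constant along its height) (area = (12/2)·4.500²·sin(360°/12) = 60.75 mm²); the cylinder at (8, 6) does not reach this height (z outside [15.5, 28]); the cylinder at (1.5, 14.5) is not intersected at this z (z outside [16, 19.5]); the 22×11.5 cube at (-2.5, 11.5) contributes its full rectangle (area 253.00 mm²); Merging all regions: the 2 present regions are separate (no shared area or edge), so areas and boundary lengths simply add and each stays a separate island — area = 313.75 mm²; the r=10 sphere at (2, 10.5) slices to a regular 12-gon of circumradius 3.919 (√(r²−h²) with h=9.2 from center) (area = (12/2)·3.919²·sin(360°/12) = 46.08 mm²); Merging all regions: the regions partially overlap — summed areas 359.83 mm² minus the doubly-counted overlap 15.47 mm² gives 344.36 mm² — area = 344.36 mm². At z = 20.2: the cylinder does not reach this height (z outside [0, 19]); the r=10.5 cylinder at (8, 6) gives a regular 12-gon of circumradius 10.5 (constant along its height) (area = (12/2)·10.500²·sin(360°/12) = 330.75 mm²); the cylinder at (1.5, 14.5) is not intersected at this z (z outside [16, 19.5]); the cube at (-2.5, 11.5) is not intersected at this z (z outside [0, 19]); Combining (union): only the r=10.5 cylinder at (8, 6) is present, so the union is just that shape — area = 330.75 mm²; the r=10 sphere at (2, 10.5) slices to a regular 12-gon of circumradius 9.928 (√(r²−h²) with h=1.2 from center) (area = (12/2)·9.928²·sin(360°/12) = 295.68 mm²); Taking the union: the regions partially overlap — summed areas 626.43 mm² minus the doubly-counted overlap 166.65 mm² gives 459.78 mm² — area = 459.78 mm². Checking containment: at z = 20.2 the cross-section extends beyond the z = 9.8 cross-section by about 279.75 mm².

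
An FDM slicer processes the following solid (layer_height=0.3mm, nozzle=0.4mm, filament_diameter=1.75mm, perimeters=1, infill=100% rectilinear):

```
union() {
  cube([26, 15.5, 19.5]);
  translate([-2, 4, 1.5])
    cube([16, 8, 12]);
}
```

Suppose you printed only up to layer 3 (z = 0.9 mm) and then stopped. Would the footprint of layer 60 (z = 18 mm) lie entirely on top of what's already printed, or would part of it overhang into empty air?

entirely on top

Compare the two slices. At z = 0.9: the cube (footprint 26×15.5) is included at this height (area 403.00 mm²); the cube at (-2, 4) is absent (z outside [1.5, 13.5]); Taking the union: only the 26×15.5 cube is present, so the union is just that shape — area = 403.00 mm². At z = 18: the cube is present — its section is the full 26×15.5 rectangle (area 403.00 mm²); the cube at (-2, 4) does not reach this height (z outside [1.5, 13.5]); Combining (union): only the 26×15.5 cube is present, so the union is just that shape — area = 403.00 mm². Checking containment: the cross-section at z = 18 is a subset of the cross-section at z = 0.9.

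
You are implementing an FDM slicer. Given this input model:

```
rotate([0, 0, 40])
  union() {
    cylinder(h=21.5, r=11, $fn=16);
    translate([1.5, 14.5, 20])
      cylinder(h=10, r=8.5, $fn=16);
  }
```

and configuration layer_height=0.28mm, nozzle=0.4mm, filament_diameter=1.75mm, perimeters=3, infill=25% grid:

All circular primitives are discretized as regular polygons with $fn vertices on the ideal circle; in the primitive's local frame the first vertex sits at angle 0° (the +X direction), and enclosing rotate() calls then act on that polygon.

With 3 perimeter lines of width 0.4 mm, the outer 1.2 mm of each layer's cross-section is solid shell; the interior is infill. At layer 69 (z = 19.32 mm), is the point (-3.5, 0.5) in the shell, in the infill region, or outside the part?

At z = 19.32 mm: the cylinder: section is a regular 16-gon, circumradius r=11; the cylinder at (1.5, 14.5) is absent (z outside [20, 30]); Taking the union: only the r=11 cylinder is present, so the union is just that shape — 1 connected region; (whole slice rotated 40° about Z — lengths, areas and connectivity unchanged). Overall, the cross-section is a single solid region. Undo the 40° rotation: the query point maps to (-2.360, 2.633) in the un-rotated model frame. The nearest boundary edge runs (-4.21, 10.16)→(-7.78, 7.78); distance from the point to it = 7.29 mm. The point is inside the cross-section and 7.29 mm from the nearest boundary — more than the 1.2 mm shell width (3 × 0.4), so it's in the infill interior.

infill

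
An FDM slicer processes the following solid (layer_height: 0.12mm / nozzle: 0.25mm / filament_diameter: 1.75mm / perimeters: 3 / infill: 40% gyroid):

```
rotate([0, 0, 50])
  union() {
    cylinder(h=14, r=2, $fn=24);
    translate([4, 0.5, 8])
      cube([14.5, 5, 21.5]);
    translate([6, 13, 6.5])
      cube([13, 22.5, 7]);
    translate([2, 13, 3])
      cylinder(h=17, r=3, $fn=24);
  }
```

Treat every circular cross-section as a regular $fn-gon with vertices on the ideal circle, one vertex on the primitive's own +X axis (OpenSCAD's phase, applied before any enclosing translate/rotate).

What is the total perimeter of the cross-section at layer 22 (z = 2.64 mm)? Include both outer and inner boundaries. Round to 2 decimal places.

At z = 2.64 mm: the r=2 cylinder contributes a regular 24-gon of circumradius 2 (perimeter = 2·24·2.000·sin(180°/24) = 12.53 mm); the cube at (4, 0.5) is absent (z outside [8, 29.5]); the cube at (6, 13) is not intersected at this z (z outside [6.5, 13.5]); the cylinder at (2, 13) is not intersected at this z (z outside [3, 20]); Merging all regions: only the r=2 cylinder is present, so the union is just that shape — boundary = 12.53 mm; (rotated 50° about Z; rotation is an isometry so areas/perimeters/island counts are preserved). Overall, the cross-section is a single solid region. Total boundary length (outer) = 12.53 mm.

12.53 mm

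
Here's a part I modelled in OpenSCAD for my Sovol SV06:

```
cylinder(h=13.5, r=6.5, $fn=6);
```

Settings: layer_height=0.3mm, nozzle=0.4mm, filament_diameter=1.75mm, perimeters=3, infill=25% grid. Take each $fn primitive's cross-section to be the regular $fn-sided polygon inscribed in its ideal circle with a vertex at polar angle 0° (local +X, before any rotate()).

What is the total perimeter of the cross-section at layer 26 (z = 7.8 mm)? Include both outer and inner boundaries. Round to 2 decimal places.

At z = 7.8 mm: the r=6.5 cylinder contributes a regular 6-gon of circumradius 6.5 (perimeter = 2·6·6.500·sin(180°/6) = 39.00 mm). Overall, the cross-section is a single solid region. Total boundary length (outer) = 39.00 mm.

39.00 mm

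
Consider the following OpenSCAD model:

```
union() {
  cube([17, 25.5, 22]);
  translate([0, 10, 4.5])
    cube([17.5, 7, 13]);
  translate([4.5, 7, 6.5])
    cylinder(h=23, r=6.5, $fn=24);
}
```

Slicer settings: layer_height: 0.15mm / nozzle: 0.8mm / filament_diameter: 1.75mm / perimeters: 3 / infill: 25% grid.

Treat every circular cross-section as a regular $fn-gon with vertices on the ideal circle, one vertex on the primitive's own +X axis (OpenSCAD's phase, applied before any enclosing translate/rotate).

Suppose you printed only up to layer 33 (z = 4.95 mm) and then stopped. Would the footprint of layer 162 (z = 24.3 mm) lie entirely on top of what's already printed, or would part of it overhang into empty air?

part overhangs

Compare the two slices. At z = 4.95: the cube (footprint 17×25.5) is included at this height (area 433.50 mm²); the cube at (0, 10) (footprint 17.5×7) is included at this height (area 122.50 mm²); the cylinder at (4.5, 7) is absent (z outside [6.5, 29.5]); Taking the union: the regions partially overlap — summed areas 556.00 mm² minus the doubly-counted overlap 119.00 mm² gives 437.00 mm² — area = 437.00 mm². At z = 24.3: the cube is not intersected at this z (z outside [0, 22]); the cube at (0, 10) is not intersected at this z (z outside [4.5, 17.5]); the r=6.5 cylinder at (4.5, 7) gives a regular 24-gon of circumradius 6.5 (constant along its height) (area = (24/2)·6.500²·sin(360°/24) = 131.22 mm²); Merging all regions: only the r=6.5 cylinder at (4.5, 7) is present, so the union is just that shape — area = 131.22 mm². Checking containment: at z = 24.3 the cross-section extends beyond the z = 4.95 cross-section by about 12.57 mm².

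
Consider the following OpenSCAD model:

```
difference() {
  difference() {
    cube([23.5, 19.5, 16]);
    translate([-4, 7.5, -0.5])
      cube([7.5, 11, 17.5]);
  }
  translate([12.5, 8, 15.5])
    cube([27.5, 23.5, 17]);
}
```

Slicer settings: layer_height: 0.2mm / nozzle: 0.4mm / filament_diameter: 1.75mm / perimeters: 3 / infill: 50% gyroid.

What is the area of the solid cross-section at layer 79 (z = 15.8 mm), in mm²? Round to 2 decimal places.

293.25 mm²

At z = 15.8 mm: the cube is present — its section is the full 23.5×19.5 rectangle (area 458.25 mm²); the cube at (-4, 7.5) is present — its section is the full 7.5×11 rectangle (area 82.50 mm²); Subtracting the remaining from the first: starting from the 23.5×19.5 cube (458.25 mm²), the 7.5×11 cube at (-4, 7.5) partially overlaps it — only the 38.50 mm² overlap (of its 82.50 mm²) is removed, clipping the outline — area = 419.75 mm²; the cube at (12.5, 8) (footprint 27.5×23.5) is included at this height (area 646.25 mm²); After the difference (first − rest): starting from that combined region (419.75 mm²), the 27.5×23.5 cube at (12.5, 8) partially overlaps it — only the 126.50 mm² overlap (of its 646.25 mm²) is removed, clipping the outline — area = 293.25 mm². Overall, the cross-section is a single solid region. Net area = 293.25 mm².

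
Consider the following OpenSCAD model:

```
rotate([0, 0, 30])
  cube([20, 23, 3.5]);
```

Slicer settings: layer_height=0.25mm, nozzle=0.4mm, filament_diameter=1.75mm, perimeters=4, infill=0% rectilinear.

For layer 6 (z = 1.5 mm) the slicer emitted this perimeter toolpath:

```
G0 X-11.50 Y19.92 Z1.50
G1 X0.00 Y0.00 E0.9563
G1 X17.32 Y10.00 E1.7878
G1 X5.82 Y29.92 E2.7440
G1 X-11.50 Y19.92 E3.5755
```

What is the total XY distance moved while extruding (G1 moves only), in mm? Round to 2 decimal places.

Sum the Euclidean lengths of each G1 segment: total = 86.00 mm.

86.00 mm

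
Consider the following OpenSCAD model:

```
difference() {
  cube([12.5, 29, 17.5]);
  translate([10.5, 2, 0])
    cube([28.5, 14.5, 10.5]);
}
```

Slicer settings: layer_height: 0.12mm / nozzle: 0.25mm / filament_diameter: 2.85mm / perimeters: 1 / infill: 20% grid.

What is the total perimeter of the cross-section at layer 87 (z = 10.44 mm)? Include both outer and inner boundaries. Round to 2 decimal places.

87.00 mm

At z = 10.44 mm: the cube (footprint 12.5×29) is included at this height (perimeter 83.00 mm); the 28.5×14.5 cube at (10.5, 2) contributes its full rectangle (perimeter 86.00 mm); Subtracting the remaining from the first: starting from the 12.5×29 cube, the 28.5×14.5 cube at (10.5, 2) partially overlaps it — only the 29.00 mm² overlap (of its 413.25 mm²) is removed, clipping the outline — boundary = 87.00 mm. Overall, the cross-section is a single solid region. Total boundary length (outer) = 87.00 mm.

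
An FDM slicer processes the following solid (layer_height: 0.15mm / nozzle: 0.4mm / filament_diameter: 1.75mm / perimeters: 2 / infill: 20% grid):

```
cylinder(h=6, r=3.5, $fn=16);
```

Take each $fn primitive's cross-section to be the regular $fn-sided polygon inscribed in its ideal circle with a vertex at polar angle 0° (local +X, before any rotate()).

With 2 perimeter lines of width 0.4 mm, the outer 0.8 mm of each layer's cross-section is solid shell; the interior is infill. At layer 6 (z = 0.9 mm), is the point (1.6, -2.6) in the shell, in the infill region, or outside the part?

At z = 0.9 mm: the r=3.5 cylinder gives a regular 16-gon of circumradius 3.5 (constant along its height). Overall, the cross-section is a single solid region. The nearest boundary edge runs (1.34, -3.23)→(2.47, -2.47); distance from the point to it = 0.38 mm. The point is inside the cross-section, 0.38 mm from the nearest boundary — within the 0.8 mm shell band (2 × 0.4).

shell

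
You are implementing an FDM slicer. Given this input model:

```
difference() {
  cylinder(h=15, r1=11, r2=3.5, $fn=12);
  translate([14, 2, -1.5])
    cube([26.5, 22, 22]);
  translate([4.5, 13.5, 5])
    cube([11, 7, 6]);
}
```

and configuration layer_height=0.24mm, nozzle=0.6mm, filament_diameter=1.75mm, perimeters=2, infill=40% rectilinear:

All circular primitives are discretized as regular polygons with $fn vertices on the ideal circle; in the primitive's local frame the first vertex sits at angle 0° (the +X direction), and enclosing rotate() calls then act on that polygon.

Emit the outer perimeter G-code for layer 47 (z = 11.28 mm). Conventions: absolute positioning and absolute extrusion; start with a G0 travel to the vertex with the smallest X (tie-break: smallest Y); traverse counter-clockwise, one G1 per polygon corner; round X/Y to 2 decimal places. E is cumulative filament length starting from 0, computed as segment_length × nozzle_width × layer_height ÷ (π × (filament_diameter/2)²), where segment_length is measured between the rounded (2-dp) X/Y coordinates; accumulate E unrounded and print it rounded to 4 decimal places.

G0 X-5.36 Y0.00 Z11.28
G1 X-4.64 Y-2.68 E0.1661
G1 X-2.68 Y-4.64 E0.3321
G1 X0.00 Y-5.36 E0.4982
G1 X2.68 Y-4.64 E0.6644
G1 X4.64 Y-2.68 E0.8303
G1 X5.36 Y0.00 E0.9964
G1 X4.64 Y2.68 E1.1626
G1 X2.68 Y4.64 E1.3285
G1 X0.00 Y5.36 E1.4947
G1 X-2.68 Y4.64 E1.6608
G1 X-4.64 Y2.68 E1.8267
G1 X-5.36 Y0.00 E1.9929

At z = 11.28 mm: the cone: at t=0.752 of its height the radius interpolates to r₁+(r₂−r₁)t = 5.360, giving a regular 12-gon of that circumradius; the cube at (14, 2) is present — its section is the full 26.5×22 rectangle; the cube at (4.5, 13.5) is not intersected at this z (z outside [5, 11]); Subtracting the remaining from the first: starting from the cone, the 26.5×22 cube at (14, 2) misses the remaining region (no effect) — 1 connected region. The outline is a single polygon with 12 vertices. Extrusion per mm of travel: 0.6 × 0.24 / (π × 0.875²) = 0.059868. Accumulating E over each segment gives final E = 1.9929.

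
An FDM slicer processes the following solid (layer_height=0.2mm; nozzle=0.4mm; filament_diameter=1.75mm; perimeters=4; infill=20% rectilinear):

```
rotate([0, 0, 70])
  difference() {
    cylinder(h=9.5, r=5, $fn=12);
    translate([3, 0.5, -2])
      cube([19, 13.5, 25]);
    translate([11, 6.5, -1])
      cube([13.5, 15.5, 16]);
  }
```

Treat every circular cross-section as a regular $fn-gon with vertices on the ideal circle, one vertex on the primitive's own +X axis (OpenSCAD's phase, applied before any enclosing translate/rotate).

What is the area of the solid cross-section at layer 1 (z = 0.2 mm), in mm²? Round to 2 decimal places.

70.92 mm²

At z = 0.2 mm: the r=5 cylinder gives a regular 12-gon of circumradius 5 (constant along its height) (area = (12/2)·5.000²·sin(360°/12) = 75.00 mm²); the cube at (3, 0.5) is present — its section is the full 19×13.5 rectangle (area 256.50 mm²); the cube at (11, 6.5) (footprint 13.5×15.5) is included at this height (area 209.25 mm²); After the difference (first − rest): starting from the r=5 cylinder (75.00 mm²), the 19×13.5 cube at (3, 0.5) partially overlaps it — only the 4.08 mm² overlap (of its 256.50 mm²) is removed, clipping the outline; the 13.5×15.5 cube at (11, 6.5) misses the remaining region (no effect) — area = 70.92 mm²; (whole slice rotated 70° about Z — lengths, areas and connectivity unchanged). Overall, the cross-section is a single solid region. Net area = 70.92 mm².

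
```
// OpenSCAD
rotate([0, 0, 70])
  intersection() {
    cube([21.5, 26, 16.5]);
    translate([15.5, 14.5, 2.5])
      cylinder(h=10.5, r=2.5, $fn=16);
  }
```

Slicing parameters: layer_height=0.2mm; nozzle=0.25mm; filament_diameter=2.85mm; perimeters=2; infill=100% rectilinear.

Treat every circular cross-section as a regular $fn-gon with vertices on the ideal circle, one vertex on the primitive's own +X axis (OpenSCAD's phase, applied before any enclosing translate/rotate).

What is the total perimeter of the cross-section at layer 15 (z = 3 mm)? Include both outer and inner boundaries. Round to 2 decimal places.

15.61 mm

At z = 3 mm: the cube (footprint 21.5×26) is included at this height (perimeter 95.00 mm); the cylinder at (15.5, 14.5): section is a regular 16-gon, circumradius r=2.5 (perimeter = 2·16·2.500·sin(180°/16) = 15.61 mm); Keeping only the common overlap: the r=2.5 cylinder at (15.5, 14.5) lies inside the 21.5×26 cube, so the common part is the r=2.5 cylinder at (15.5, 14.5) itself — boundary = 15.61 mm; (whole slice rotated 70° about Z — lengths, areas and connectivity unchanged). Overall, the cross-section is a single solid region. Total boundary length (outer) = 15.61 mm.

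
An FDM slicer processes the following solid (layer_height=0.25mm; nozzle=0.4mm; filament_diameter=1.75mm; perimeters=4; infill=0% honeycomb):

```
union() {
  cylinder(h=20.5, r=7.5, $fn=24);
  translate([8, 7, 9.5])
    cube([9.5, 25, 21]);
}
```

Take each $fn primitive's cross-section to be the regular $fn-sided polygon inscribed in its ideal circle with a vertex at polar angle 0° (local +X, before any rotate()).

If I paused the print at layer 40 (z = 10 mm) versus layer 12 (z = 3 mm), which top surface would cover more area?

layer 40 (z = 10 mm)

Layer 40 (z = 10): the cylinder: section is a regular 24-gon, circumradius r=7.5 (area = (24/2)·7.500²·sin(360°/24) = 174.70 mm²); the cube at (8, 7) (footprint 9.5×25) is included at this height (area 237.50 mm²); Taking the union: the 2 present regions are separate (no shared area or edge), so areas and boundary lengths simply add and each stays a separate island — area = 412.20 mm². So its area = 412.20 mm². Layer 12 (z = 3): the cylinder: section is a regular 24-gon, circumradius r=7.5 (area = (24/2)·7.500²·sin(360°/24) = 174.70 mm²); the cube at (8, 7) is absent (z outside [9.5, 30.5]); Merging all regions: only the r=7.5 cylinder is present, so the union is just that shape — area = 174.70 mm². So its area = 174.70 mm². Layer 40 is larger (412.20 vs 174.70 mm²).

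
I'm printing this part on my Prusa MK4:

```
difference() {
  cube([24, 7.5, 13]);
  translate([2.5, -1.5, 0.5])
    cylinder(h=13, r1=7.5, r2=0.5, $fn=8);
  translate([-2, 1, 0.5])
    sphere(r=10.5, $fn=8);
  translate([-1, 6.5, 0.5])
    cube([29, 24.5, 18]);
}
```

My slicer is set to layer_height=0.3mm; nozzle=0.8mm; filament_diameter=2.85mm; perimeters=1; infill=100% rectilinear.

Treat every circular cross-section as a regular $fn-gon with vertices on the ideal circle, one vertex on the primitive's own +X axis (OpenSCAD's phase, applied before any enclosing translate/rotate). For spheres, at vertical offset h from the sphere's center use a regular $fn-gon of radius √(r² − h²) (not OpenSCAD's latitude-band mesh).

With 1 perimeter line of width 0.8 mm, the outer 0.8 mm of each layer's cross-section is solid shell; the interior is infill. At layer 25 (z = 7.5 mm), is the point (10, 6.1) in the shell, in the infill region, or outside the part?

shell

At z = 7.5 mm: the cube (footprint 24×7.5) is included at this height; the cone at (2.5, -1.5) contributes a regular 8-gon of circumradius 3.731 (interpolated between r1=7.5 and r2=0.5 at t=0.538); the r=10.5 sphere at (-2, 1) slices to a regular 8-gon of circumradius 7.826 (√(r²−h²) with h=7 from center); the cube at (-1, 6.5) is present — its section is the full 29×24.5 rectangle; Taking the first minus the rest: starting from the 24×7.5 cube, the cone at (2.5, -1.5) partially overlaps it — only the 8.99 mm² overlap (of its 39.37 mm²) is removed, clipping the outline; the r=10.5 sphere at (-2, 1) partially overlaps it — only the 24.84 mm² overlap (of its 173.24 mm²) is removed, clipping the outline; the 29×24.5 cube at (-1, 6.5) partially overlaps it — only the 21.59 mm² overlap (of its 710.50 mm²) is removed, clipping the outline — 1 connected region. Overall, the cross-section is a single solid region. The nearest boundary edge runs (3.55, 6.50)→(24.00, 6.50); distance from the point to it = 0.40 mm. The point is inside the cross-section, 0.40 mm from the nearest boundary — within the 0.8 mm shell band (1 × 0.8).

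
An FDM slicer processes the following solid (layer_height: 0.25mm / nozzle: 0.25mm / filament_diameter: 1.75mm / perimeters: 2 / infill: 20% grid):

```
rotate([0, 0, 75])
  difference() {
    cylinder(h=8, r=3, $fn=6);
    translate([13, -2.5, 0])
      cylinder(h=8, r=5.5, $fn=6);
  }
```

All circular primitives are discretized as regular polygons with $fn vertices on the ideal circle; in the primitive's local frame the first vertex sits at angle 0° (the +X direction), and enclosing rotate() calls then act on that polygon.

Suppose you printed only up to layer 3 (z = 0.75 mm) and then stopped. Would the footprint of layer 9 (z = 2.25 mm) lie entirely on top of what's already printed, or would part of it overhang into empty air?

Compare the two slices. At z = 0.75: the r=3 cylinder contributes a regular 6-gon of circumradius 3 (area = (6/2)·3.000²·sin(360°/6) = 23.38 mm²); the r=5.5 cylinder at (13, -2.5) contributes a regular 6-gon of circumradius 5.5 (area = (6/2)·5.500²·sin(360°/6) = 78.59 mm²); Subtracting the remaining from the first: starting from the r=3 cylinder (23.38 mm²), the r=5.5 cylinder at (13, -2.5) misses the remaining region (no effect) — area = 23.38 mm²; (whole slice rotated 75° about Z — lengths, areas and connectivity unchanged). At z = 2.25: the r=3 cylinder gives a regular 6-gon of circumradius 3 (constant along its height) (area = (6/2)·3.000²·sin(360°/6) = 23.38 mm²); the cylinder at (13, -2.5): section is a regular 6-gon, circumradius r=5.5 (area = (6/2)·5.500²·sin(360°/6) = 78.59 mm²); Subtracting the remaining from the first: starting from the r=3 cylinder (23.38 mm²), the r=5.5 cylinder at (13, -2.5) misses the remaining region (no effect) — area = 23.38 mm²; (whole slice rotated 75° about Z — lengths, areas and connectivity unchanged). Checking containment: the cross-section at z = 2.25 is a subset of the cross-section at z = 0.75.

entirely on top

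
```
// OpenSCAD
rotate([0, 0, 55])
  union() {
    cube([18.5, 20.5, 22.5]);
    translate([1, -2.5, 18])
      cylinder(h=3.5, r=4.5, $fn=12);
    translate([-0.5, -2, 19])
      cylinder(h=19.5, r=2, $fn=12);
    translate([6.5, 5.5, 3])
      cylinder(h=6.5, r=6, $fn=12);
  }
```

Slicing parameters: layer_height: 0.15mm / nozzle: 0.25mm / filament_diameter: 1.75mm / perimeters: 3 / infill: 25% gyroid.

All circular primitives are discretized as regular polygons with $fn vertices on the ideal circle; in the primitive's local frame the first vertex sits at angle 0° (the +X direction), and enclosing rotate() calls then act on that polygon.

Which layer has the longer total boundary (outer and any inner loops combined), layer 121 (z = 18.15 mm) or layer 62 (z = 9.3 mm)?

layer 121 (z = 18.15 mm)

Layer 121 (z = 18.15): the cube (footprint 18.5×20.5) is included at this height (perimeter 78.00 mm); the cylinder at (1, -2.5): section is a regular 12-gon, circumradius r=4.5 (perimeter = 2·12·4.500·sin(180°/12) = 27.95 mm); the cylinder at (-0.5, -2) is absent (z outside [19, 38.5]); the cylinder at (6.5, 5.5) is not intersected at this z (z outside [3, 9.5]); Merging all regions: the regions partially overlap (shared area 6.66 mm²), so the edge portions inside another operand are dropped and the merged outline is re-measured after clipping — boundary = 94.23 mm; (whole slice rotated 55° about Z — lengths, areas and connectivity unchanged). So its perimeter = 94.23 mm. Layer 62 (z = 9.3): the cube (footprint 18.5×20.5) is included at this height (perimeter 78.00 mm); the cylinder at (1, -2.5) is absent (z outside [18, 21.5]); the cylinder at (-0.5, -2) does not reach this height (z outside [19, 38.5]); the r=6 cylinder at (6.5, 5.5) contributes a regular 12-gon of circumradius 6 (perimeter = 2·12·6.000·sin(180°/12) = 37.27 mm); Taking the union: the regions partially overlap (shared area 107.07 mm²), so the edge portions inside another operand are dropped and the merged outline is re-measured after clipping — boundary = 78.13 mm; (whole slice rotated 55° about Z — lengths, areas and connectivity unchanged). So its perimeter = 78.13 mm. Layer 121 is larger (94.23 vs 78.13 mm).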